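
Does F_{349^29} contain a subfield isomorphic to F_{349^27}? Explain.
No: F_{349^27} is not a subfield of F_{349^29}

F_{p^m} embeds in F_{p^n} iff m | n. Here 27 ∤ 29 (since 29 = 1·27 + 2 with remainder 2 ≠ 0), so F_{349^27} is not a subfield of F_{349^29}. Equivalently: if it were, the tower law would give 27 = [F_{349^27}:F_349] dividing [F_{349^29}:F_349] = 29, contradiction.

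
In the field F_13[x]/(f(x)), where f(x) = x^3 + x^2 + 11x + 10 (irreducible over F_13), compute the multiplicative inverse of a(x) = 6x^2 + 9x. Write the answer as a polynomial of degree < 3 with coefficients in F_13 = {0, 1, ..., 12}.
a(x)^(-1) ≡ 7x^2 + 11x + 10 (mod f(x))

Since f is irreducible over F_13, F_13[x]/(f) is a field and a(x) ≠ 0 has an inverse. Apply the extended Euclidean algorithm to f(x) and a(x) in F_13[x]: f(x) = (11x + 1)·a(x) + (2x + 10);  a(x) = (3x + 9)·(2x + 10) + (1). The last nonzero remainder is the constant 1 = gcd(f, a) in F_13. Back-substituting through the division chain expresses 1 = s(x)·a(x) + t(x)·f(x) with s(x) ≡ 7x^2 + 11x + 10 (mod f), so a(x)^(-1) ≡ s(x) = 7x^2 + 11x + 10 (mod f). Check: (6x^2 + 9x)·(7x^2 + 11x + 10) = 3x^4 + 12x^3 + 3x^2 + 12x ≡ 1 (mod x^3 + x^2 + 11x + 10).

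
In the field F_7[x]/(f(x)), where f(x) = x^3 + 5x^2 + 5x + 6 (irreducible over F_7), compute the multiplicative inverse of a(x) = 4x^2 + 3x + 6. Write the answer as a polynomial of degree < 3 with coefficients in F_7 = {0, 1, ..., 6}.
a(x)^(-1) ≡ 4x^2 + x + 5 (mod f(x))

Since f is irreducible over F_7, F_7[x]/(f) is a field and a(x) ≠ 0 has an inverse. Apply the extended Euclidean algorithm to f(x) and a(x) in F_7[x]: f(x) = (2x + 5)·a(x) + (6x + 4);  a(x) = (3x + 2)·(6x + 4) + (5). The last nonzero remainder is the constant 5 = gcd(f, a) in F_7. Back-substituting through the division chain expresses 5 = s(x)·a(x) + t(x)·f(x) with s(x) ≡ 6x^2 + 5x + 4 (mod f), so (6x^2 + 5x + 4)·a(x) ≡ 5 (mod f). Multiplying by 5^(-1) ≡ 3 in F_7 gives a(x)^(-1) ≡ 3·(6x^2 + 5x + 4) ≡ 4x^2 + x + 5 (mod f). Check: (4x^2 + 3x + 6)·(4x^2 + x + 5) = 2x^4 + 2x^3 + 5x^2 + 2 ≡ 1 (mod x^3 + 5x^2 + 5x + 6).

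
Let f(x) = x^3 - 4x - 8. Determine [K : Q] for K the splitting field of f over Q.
[K : Q] = 6

By the rational root test, any rational root of the monic integer polynomial f(x) = x^3 - 4x - 8 must be an integer dividing the constant term -8, i.e. one of ±{1, 2, 4, 8}. Evaluating: f(1) = -11, f(-1) = -5, f(2) = -8, f(-2) = -8, f(4) = 40, f(-4) = -56, f(8) = 472, f(-8) = -488; none is 0, so f has no rational root and is therefore irreducible over Q (a cubic with no linear factor over a field is irreducible). For an irreducible cubic, the Galois group is A_3 or S_3 according as the discriminant disc(f) = -4a^3 - 27b^2 = -4·(-4)^3 - 27·(-8)^2 = -1472 is or is not a square in Q. Here disc(f) = -1472 is not a perfect square in Q, so the Galois group of f over Q is not contained in A_3 and must be all of S_3. The splitting field has degree |S_3| = 6 over Q, so [K : Q] = 6.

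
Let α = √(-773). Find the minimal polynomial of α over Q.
m_α(x) = x^2 + 773

α satisfies α^2 + 773 = 0, so x^2 + 773 annihilates α. Since d = -773 is squarefree and ≠ 1, it is not a perfect square in Q, so x^2 + 773 has no rational root and is therefore irreducible over Q (a degree-2 polynomial over a field is irreducible iff it has no root). Hence m_α(x) = x^2 + 773.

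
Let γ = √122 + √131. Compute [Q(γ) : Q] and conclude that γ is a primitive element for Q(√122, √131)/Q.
[Q(γ) : Q] = 4 (equivalently, Q(γ) = Q(√122, √131))

Obviously Q(γ) ⊆ Q(√122, √131), and [Q(√122, √131):Q] = 4 (since 122, 131 are distinct squarefree integers > 1 with 15982 not a perfect square). To show equality we compute the minimal polynomial of γ. From γ = √122 + √131: γ^2 = 122 + 2√(15982) + 131 = 253 + 2√(15982), so γ^2 - 253 = 2√(15982); squaring, (γ^2 - 253)^2 = 4·15982, i.e. γ^4 - 506γ^2 + 64009 - 63928 = 0, i.e. γ^4 - 506γ^2 + 81 = 0. So γ is a root of x^4 - 506x^2 + 81. This polynomial is irreducible over Q: it has no rational root (each ±√122 ± √131 is irrational), and any factorization into two quadratics over Q would force √(15982) ∈ Q (pairing opposite roots) or √122, √131 ∈ Q (other pairings), all impossible. Hence [Q(γ):Q] = 4 = [Q(√122, √131):Q], so Q(γ) = Q(√122, √131).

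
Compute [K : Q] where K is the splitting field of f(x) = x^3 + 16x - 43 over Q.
[K : Q] = 6

By the rational root test, any rational root of the monic integer polynomial f(x) = x^3 + 16x - 43 must be an integer dividing the constant term -43, i.e. one of ±{1, 43}. Evaluating: f(1) = -26, f(-1) = -60, f(43) = 80152, f(-43) = -80238; none is 0, so f has no rational root and is therefore irreducible over Q (a cubic with no linear factor over a field is irreducible). For an irreducible cubic, the Galois group is A_3 or S_3 according as the discriminant disc(f) = -4a^3 - 27b^2 = -4·(16)^3 - 27·(-43)^2 = -66307 is or is not a square in Q. Here disc(f) = -66307 is not a perfect square in Q, so the Galois group of f over Q is not contained in A_3 and must be all of S_3. The splitting field has degree |S_3| = 6 over Q, so [K : Q] = 6.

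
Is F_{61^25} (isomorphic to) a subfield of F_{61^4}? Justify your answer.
No: F_{61^25} is not a subfield of F_{61^4}

F_{p^m} embeds in F_{p^n} iff m | n. Here 25 ∤ 4 (since 4 = 0·25 + 4 with remainder 4 ≠ 0), so F_{61^25} is not a subfield of F_{61^4}. Equivalently: if it were, the tower law would give 25 = [F_{61^25}:F_61] dividing [F_{61^4}:F_61] = 4, contradiction.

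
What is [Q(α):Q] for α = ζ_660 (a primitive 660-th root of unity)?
[Q(α):Q] = 160

The minimal polynomial of ζ_660 over Q is the 660-th cyclotomic polynomial Φ_660(x), which is irreducible over Q and has degree φ(660) = 160. Hence [Q(α):Q] = φ(660) = 160.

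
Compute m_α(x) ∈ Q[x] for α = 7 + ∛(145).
m_α(x) = x^3 - 21x^2 + 147x - 488

Set β = α - 7 = ∛(145), so β^3 = 145. Then (α - 7)^3 - 145 = 0, i.e. α is a root of g(x) = (x - 7)^3 - 145 = x^3 - 21x^2 + 147x - 488. Since g(x) = h(x - 7) where h(x) = x^3 - 145, and h is irreducible over Q (because 145 is not a perfect cube, so h has no rational root, and a monic cubic with no rational root is irreducible), g is also irreducible (irreducibility is preserved under the substitution x → x - 7). Hence m_α(x) = x^3 - 21x^2 + 147x - 488.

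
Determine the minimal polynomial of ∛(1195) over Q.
m_α(x) = x^3 - 1195

α satisfies α^3 = 1195, so x^3 - 1195 annihilates α. By the rational root test, a rational root p/q (in lowest terms) of x^3 - 1195 would satisfy p^3 = 1195 q^3, forcing q = 1 and p^3 = 1195; but 1195 is not a perfect cube, contradiction. A monic cubic over Q with no rational root is irreducible (any nontrivial factorization would include a linear factor). Hence x^3 - 1195 is the minimal polynomial of α, and in particular [Q(α):Q] = 3.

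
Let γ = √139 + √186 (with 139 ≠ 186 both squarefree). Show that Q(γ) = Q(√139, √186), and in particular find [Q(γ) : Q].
[Q(γ) : Q] = 4 (equivalently, Q(γ) = Q(√139, √186))

Obviously Q(γ) ⊆ Q(√139, √186), and [Q(√139, √186):Q] = 4 (since 139, 186 are distinct squarefree integers > 1 with 25854 not a perfect square). To show equality we compute the minimal polynomial of γ. From γ = √139 + √186: γ^2 = 139 + 2√(25854) + 186 = 325 + 2√(25854), so γ^2 - 325 = 2√(25854); squaring, (γ^2 - 325)^2 = 4·25854, i.e. γ^4 - 650γ^2 + 105625 - 103416 = 0, i.e. γ^4 - 650γ^2 + 2209 = 0. So γ is a root of x^4 - 650x^2 + 2209. This polynomial is irreducible over Q: it has no rational root (each ±√139 ± √186 is irrational), and any factorization into two quadratics over Q would force √(25854) ∈ Q (pairing opposite roots) or √139, √186 ∈ Q (other pairings), all impossible. Hence [Q(γ):Q] = 4 = [Q(√139, √186):Q], so Q(γ) = Q(√139, √186).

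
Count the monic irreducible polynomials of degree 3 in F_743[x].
There are 136723888 monic irreducible polynomials of degree 3 over F_743

Each element of F_{743^3} that lies in no proper subfield is a root of exactly one monic irreducible of degree 3 over F_743, and each such polynomial has 3 distinct roots in F_{743^3}. By Möbius inversion the count is N_743(3) = (1/3) Σ_{d|3} μ(3/d) · 743^d = (1/3)(μ(3)·743^1 + μ(1)·743^3) = 410171664/3 = 136723888.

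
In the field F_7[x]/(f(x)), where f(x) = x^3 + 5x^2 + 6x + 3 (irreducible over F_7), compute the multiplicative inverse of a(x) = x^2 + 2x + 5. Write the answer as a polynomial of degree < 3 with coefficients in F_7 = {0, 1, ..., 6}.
a(x)^(-1) ≡ x^2 + 4x + 5 (mod f(x))

Since f is irreducible over F_7, F_7[x]/(f) is a field and a(x) ≠ 0 has an inverse. Apply the extended Euclidean algorithm to f(x) and a(x) in F_7[x]: f(x) = (x + 3)·a(x) + (2x + 2);  a(x) = (4x + 4)·(2x + 2) + (4). The last nonzero remainder is the constant 4 = gcd(f, a) in F_7. Back-substituting through the division chain expresses 4 = s(x)·a(x) + t(x)·f(x) with s(x) ≡ 4x^2 + 2x + 6 (mod f), so (4x^2 + 2x + 6)·a(x) ≡ 4 (mod f). Multiplying by 4^(-1) ≡ 2 in F_7 gives a(x)^(-1) ≡ 2·(4x^2 + 2x + 6) ≡ x^2 + 4x + 5 (mod f). Check: (x^2 + 2x + 5)·(x^2 + 4x + 5) = x^4 + 6x^3 + 4x^2 + 2x + 4 ≡ 1 (mod x^3 + 5x^2 + 6x + 3).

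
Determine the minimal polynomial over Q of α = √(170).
m_α(x) = x^2 - 170

α satisfies α^2 - 170 = 0, so x^2 - 170 annihilates α. Since d = 170 is squarefree and ≠ 1, it is not a perfect square in Q, so x^2 - 170 has no rational root and is therefore irreducible over Q (a degree-2 polynomial over a field is irreducible iff it has no root). Hence m_α(x) = x^2 - 170.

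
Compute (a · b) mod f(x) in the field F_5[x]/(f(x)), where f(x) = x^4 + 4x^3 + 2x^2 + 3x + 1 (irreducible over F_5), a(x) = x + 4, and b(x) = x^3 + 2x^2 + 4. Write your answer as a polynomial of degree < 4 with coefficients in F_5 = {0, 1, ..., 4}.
a · b ≡ 2x^3 + x^2 + x (mod f(x))

Multiply in F_5[x]: a(x)·b(x) = (x + 4)·(x^3 + 2x^2 + 4) = x^4 + x^3 + 3x^2 + 4x + 1. This has degree ≥ 4, so divide by f(x) over F_5: x^4 + x^3 + 3x^2 + 4x + 1 = (1)·(x^4 + 4x^3 + 2x^2 + 3x + 1) + (2x^3 + x^2 + x). Hence a·b ≡ 2x^3 + x^2 + x (mod f). (F_5[x]/(f) is a field with 5^4 = 625 elements since f is irreducible of degree 4.)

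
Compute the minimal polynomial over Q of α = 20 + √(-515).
m_α(x) = x^2 - 40x + 915

From α - 20 = √(-515), squaring gives (α - 20)^2 = -515, i.e. α^2 - 40α + 400 = -515, so α^2 - 40α + 915 = 0. The discriminant of x^2 - 40x + 915 is (-40)^2 - 4·(915) = 1600 - 3660 = -2060, and 4·(-515) is not a perfect square in Q since -515 is squarefree and ≠ 1. Hence x^2 - 40x + 915 is irreducible over Q and is the minimal polynomial of α.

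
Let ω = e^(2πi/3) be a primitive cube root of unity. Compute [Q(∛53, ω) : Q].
[Q(∛53, ω) : Q] = 6

[Q(∛53):Q] = 3 (min poly x^3 - 53, irreducible since 53 is not a perfect cube). [Q(ω):Q] = 2 (min poly x^2 + x + 1). Since Q(∛53) ⊂ R and ω ∉ R, we have ω ∉ Q(∛53), so x^2 + x + 1 remains irreducible over Q(∛53) and [Q(∛53, ω) : Q(∛53)] = 2. By the tower law, [Q(∛53, ω) : Q] = 3 · 2 = 6. (In fact Q(∛53, ω) is the splitting field of x^3 - 53 over Q.)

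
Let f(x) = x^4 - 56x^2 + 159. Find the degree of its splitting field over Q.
[K : Q] = 4

Solving the quadratic in x^2: x^2 = (56 ± √(56^2 - 4·159))/2 = (56 ± √2500)/2 = (56 ± 50)/2, giving x^2 = 3 or x^2 = 53. So f(x) = (x^2 - 3)(x^2 - 53) and the roots of f are ±√3, ±√53. Hence the splitting field is K = Q(√3, √53). Since 3 and 53 are distinct squarefree integers > 1, their product 159 is not a perfect square, so √53 ∉ Q(√3). By the tower law [K:Q] = [Q(√3,√53):Q(√3)] · [Q(√3):Q] = 2 · 2 = 4.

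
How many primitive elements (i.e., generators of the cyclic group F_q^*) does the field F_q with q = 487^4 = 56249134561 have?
There are φ(56249134560) = 14332723200 primitive elements

F_q^* is cyclic of order q - 1 = 56249134560. A cyclic group of order m has exactly φ(m) generators. Here m = 56249134560 = 2^5 · 3^5 · 5 · 37 · 61 · 641, so the number of primitive elements is φ(56249134560) = 14332723200.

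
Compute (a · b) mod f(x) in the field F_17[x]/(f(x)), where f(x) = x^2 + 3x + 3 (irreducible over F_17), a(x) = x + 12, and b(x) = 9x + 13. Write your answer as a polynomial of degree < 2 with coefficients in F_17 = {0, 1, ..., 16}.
a · b ≡ 9x + 10 (mod f(x))

Multiply in F_17[x]: a(x)·b(x) = (x + 12)·(9x + 13) = 9x^2 + 2x + 3. This has degree ≥ 2, so divide by f(x) over F_17: 9x^2 + 2x + 3 = (9)·(x^2 + 3x + 3) + (9x + 10). Hence a·b ≡ 9x + 10 (mod f). (F_17[x]/(f) is a field with 17^2 = 289 elements since f is irreducible of degree 2.)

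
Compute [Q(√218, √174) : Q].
[Q(√218, √174) : Q] = 4

[Q(√218):Q] = 2 (min poly x^2 - 218, irreducible since 218 is squarefree > 1). For the top step, suppose √174 ∈ Q(√218), say √174 = c + d√218 with c, d ∈ Q. Squaring: 174 = c^2 + 218d^2 + 2cd√218. Since √218 ∉ Q this forces 2cd = 0. If d = 0 then √174 = c ∈ Q, contradicting 174 squarefree > 1. If c = 0 then 174 = 218d^2, so 218·174 = (218d)^2 is a perfect square in Q — but 218·174 = 37932 is not a perfect square (since 218 and 174 are distinct squarefree integers). Contradiction. Hence √174 ∉ Q(√218), so x^2 - 174 stays irreducible over Q(√218) and [Q(√218, √174) : Q(√218)] = 2. By the tower law, [Q(√218, √174) : Q] = 2 · 2 = 4.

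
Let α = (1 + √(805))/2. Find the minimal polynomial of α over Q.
m_α(x) = x^2 - x - 201

From 2α - 1 = √(805), squaring gives (2α - 1)^2 = 805, i.e. 4α^2 - 4α + 1 = 805, so α^2 - α + (1 - 805)/4 = 0. Since 805 ≡ 1 (mod 4), (1 - 805)/4 = -201 ∈ Z. The polynomial x^2 - x - 201 has discriminant 1 - 4·(-201) = 805, which is not a perfect square in Q (d = 805 is squarefree and ≠ 1), so x^2 - x - 201 is irreducible over Q. It is the minimal polynomial of α.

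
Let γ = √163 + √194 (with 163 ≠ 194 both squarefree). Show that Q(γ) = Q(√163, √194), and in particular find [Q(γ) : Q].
[Q(γ) : Q] = 4 (equivalently, Q(γ) = Q(√163, √194))

Obviously Q(γ) ⊆ Q(√163, √194), and [Q(√163, √194):Q] = 4 (since 163, 194 are distinct squarefree integers > 1 with 31622 not a perfect square). To show equality we compute the minimal polynomial of γ. From γ = √163 + √194: γ^2 = 163 + 2√(31622) + 194 = 357 + 2√(31622), so γ^2 - 357 = 2√(31622); squaring, (γ^2 - 357)^2 = 4·31622, i.e. γ^4 - 714γ^2 + 127449 - 126488 = 0, i.e. γ^4 - 714γ^2 + 961 = 0. So γ is a root of x^4 - 714x^2 + 961. This polynomial is irreducible over Q: it has no rational root (each ±√163 ± √194 is irrational), and any factorization into two quadratics over Q would force √(31622) ∈ Q (pairing opposite roots) or √163, √194 ∈ Q (other pairings), all impossible. Hence [Q(γ):Q] = 4 = [Q(√163, √194):Q], so Q(γ) = Q(√163, √194).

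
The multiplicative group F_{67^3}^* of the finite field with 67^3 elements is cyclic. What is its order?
|F_{67^3}^*| = 300762

F_{67^3} has 67^3 = 300763 elements; its multiplicative group consists of all nonzero elements, so |F_{67^3}^*| = 300763 - 1 = 300762. (It is cyclic since any finite subgroup of the multiplicative group of a field is cyclic.)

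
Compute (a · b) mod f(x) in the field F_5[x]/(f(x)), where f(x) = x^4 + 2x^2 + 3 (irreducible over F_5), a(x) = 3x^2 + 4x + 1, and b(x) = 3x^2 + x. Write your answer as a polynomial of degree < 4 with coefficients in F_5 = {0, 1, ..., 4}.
a · b ≡ 4x^2 + x + 3 (mod f(x))

Multiply in F_5[x]: a(x)·b(x) = (3x^2 + 4x + 1)·(3x^2 + x) = 4x^4 + 2x^2 + x. This has degree ≥ 4, so divide by f(x) over F_5: 4x^4 + 2x^2 + x = (4)·(x^4 + 2x^2 + 3) + (4x^2 + x + 3). Hence a·b ≡ 4x^2 + x + 3 (mod f). (F_5[x]/(f) is a field with 5^4 = 625 elements since f is irreducible of degree 4.)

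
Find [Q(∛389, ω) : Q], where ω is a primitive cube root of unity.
[Q(∛389, ω) : Q] = 6

[Q(∛389):Q] = 3 (min poly x^3 - 389, irreducible since 389 is not a perfect cube). [Q(ω):Q] = 2 (min poly x^2 + x + 1). Since Q(∛389) ⊂ R and ω ∉ R, we have ω ∉ Q(∛389), so x^2 + x + 1 remains irreducible over Q(∛389) and [Q(∛389, ω) : Q(∛389)] = 2. By the tower law, [Q(∛389, ω) : Q] = 3 · 2 = 6. (In fact Q(∛389, ω) is the splitting field of x^3 - 389 over Q.)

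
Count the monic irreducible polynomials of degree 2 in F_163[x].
There are 13203 monic irreducible polynomials of degree 2 over F_163

Each element of F_{163^2} that lies in no proper subfield is a root of exactly one monic irreducible of degree 2 over F_163, and each such polynomial has 2 distinct roots in F_{163^2}. By Möbius inversion the count is N_163(2) = (1/2) Σ_{d|2} μ(2/d) · 163^d = (1/2)(μ(2)·163^1 + μ(1)·163^2) = 26406/2 = 13203.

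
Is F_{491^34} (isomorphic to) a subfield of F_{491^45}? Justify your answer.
No: F_{491^34} is not a subfield of F_{491^45}

F_{p^m} embeds in F_{p^n} iff m | n. Here 34 ∤ 45 (since 45 = 1·34 + 11 with remainder 11 ≠ 0), so F_{491^34} is not a subfield of F_{491^45}. Equivalently: if it were, the tower law would give 34 = [F_{491^34}:F_491] dividing [F_{491^45}:F_491] = 45, contradiction.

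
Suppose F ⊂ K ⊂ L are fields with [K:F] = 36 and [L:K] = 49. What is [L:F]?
[L:F] = 1764

The tower law says that for any tower of field extensions F ⊂ K ⊂ L with finite degrees, [L:F] = [L:K] · [K:F]. Here this gives [L:F] = 49 · 36 = 1764.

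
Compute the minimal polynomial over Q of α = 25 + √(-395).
m_α(x) = x^2 - 50x + 1020

From α - 25 = √(-395), squaring gives (α - 25)^2 = -395, i.e. α^2 - 50α + 625 = -395, so α^2 - 50α + 1020 = 0. The discriminant of x^2 - 50x + 1020 is (-50)^2 - 4·(1020) = 2500 - 4080 = -1580, and 4·(-395) is not a perfect square in Q since -395 is squarefree and ≠ 1. Hence x^2 - 50x + 1020 is irreducible over Q and is the minimal polynomial of α.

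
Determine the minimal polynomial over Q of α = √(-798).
m_α(x) = x^2 + 798

α satisfies α^2 + 798 = 0, so x^2 + 798 annihilates α. Since d = -798 is squarefree and ≠ 1, it is not a perfect square in Q, so x^2 + 798 has no rational root and is therefore irreducible over Q (a degree-2 polynomial over a field is irreducible iff it has no root). Hence m_α(x) = x^2 + 798.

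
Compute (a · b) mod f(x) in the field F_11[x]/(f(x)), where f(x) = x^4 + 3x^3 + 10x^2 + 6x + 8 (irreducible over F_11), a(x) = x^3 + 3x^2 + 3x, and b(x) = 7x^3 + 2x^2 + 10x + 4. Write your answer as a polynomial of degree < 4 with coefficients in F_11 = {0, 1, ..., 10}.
a · b ≡ 7x^3 + x^2 + 10x + 4 (mod f(x))

Multiply in F_11[x]: a(x)·b(x) = (x^3 + 3x^2 + 3x)·(7x^3 + 2x^2 + 10x + 4) = 7x^6 + x^5 + 4x^4 + 7x^3 + 9x^2 + x. This has degree ≥ 4, so divide by f(x) over F_11: 7x^6 + x^5 + 4x^4 + 7x^3 + 9x^2 + x = (7x^2 + 2x + 5)·(x^4 + 3x^3 + 10x^2 + 6x + 8) + (7x^3 + x^2 + 10x + 4). Hence a·b ≡ 7x^3 + x^2 + 10x + 4 (mod f). (F_11[x]/(f) is a field with 11^4 = 14641 elements since f is irreducible of degree 4.)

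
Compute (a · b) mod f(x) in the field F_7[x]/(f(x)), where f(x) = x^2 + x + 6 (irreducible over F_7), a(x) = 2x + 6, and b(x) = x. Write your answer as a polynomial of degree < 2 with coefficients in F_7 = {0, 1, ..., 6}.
a · b ≡ 4x + 2 (mod f(x))

Multiply in F_7[x]: a(x)·b(x) = (2x + 6)·(x) = 2x^2 + 6x. This has degree ≥ 2, so divide by f(x) over F_7: 2x^2 + 6x = (2)·(x^2 + x + 6) + (4x + 2). Hence a·b ≡ 4x + 2 (mod f). (F_7[x]/(f) is a field with 7^2 = 49 elements since f is irreducible of degree 2.)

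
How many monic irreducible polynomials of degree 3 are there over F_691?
There are 109979560 monic irreducible polynomials of degree 3 over F_691

Each element of F_{691^3} that lies in no proper subfield is a root of exactly one monic irreducible of degree 3 over F_691, and each such polynomial has 3 distinct roots in F_{691^3}. By Möbius inversion the count is N_691(3) = (1/3) Σ_{d|3} μ(3/d) · 691^d = (1/3)(μ(3)·691^1 + μ(1)·691^3) = 329938680/3 = 109979560.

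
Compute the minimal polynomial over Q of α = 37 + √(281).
m_α(x) = x^2 - 74x + 1088

From α - 37 = √(281), squaring gives (α - 37)^2 = 281, i.e. α^2 - 74α + 1369 = 281, so α^2 - 74α + 1088 = 0. The discriminant of x^2 - 74x + 1088 is (-74)^2 - 4·(1088) = 5476 - 4352 = 1124, and 4·(281) is not a perfect square in Q since 281 is squarefree and ≠ 1. Hence x^2 - 74x + 1088 is irreducible over Q and is the minimal polynomial of α.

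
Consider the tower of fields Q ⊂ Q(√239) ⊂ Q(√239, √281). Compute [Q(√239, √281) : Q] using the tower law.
[Q(√239, √281) : Q] = 4

[Q(√239):Q] = 2 (min poly x^2 - 239, irreducible since 239 is squarefree > 1). For the top step, suppose √281 ∈ Q(√239), say √281 = c + d√239 with c, d ∈ Q. Squaring: 281 = c^2 + 239d^2 + 2cd√239. Since √239 ∉ Q this forces 2cd = 0. If d = 0 then √281 = c ∈ Q, contradicting 281 squarefree > 1. If c = 0 then 281 = 239d^2, so 239·281 = (239d)^2 is a perfect square in Q — but 239·281 = 67159 is not a perfect square (since 239 and 281 are distinct squarefree integers). Contradiction. Hence √281 ∉ Q(√239), so x^2 - 281 stays irreducible over Q(√239) and [Q(√239, √281) : Q(√239)] = 2. By the tower law, [Q(√239, √281) : Q] = 2 · 2 = 4.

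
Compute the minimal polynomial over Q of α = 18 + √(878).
m_α(x) = x^2 - 36x - 554

From α - 18 = √(878), squaring gives (α - 18)^2 = 878, i.e. α^2 - 36α + 324 = 878, so α^2 - 36α - 554 = 0. The discriminant of x^2 - 36x - 554 is (-36)^2 - 4·(-554) = 1296 + 2216 = 3512, and 4·(878) is not a perfect square in Q since 878 is squarefree and ≠ 1. Hence x^2 - 36x - 554 is irreducible over Q and is the minimal polynomial of α.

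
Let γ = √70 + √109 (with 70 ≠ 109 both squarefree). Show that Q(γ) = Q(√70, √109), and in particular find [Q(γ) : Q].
[Q(γ) : Q] = 4 (equivalently, Q(γ) = Q(√70, √109))

Obviously Q(γ) ⊆ Q(√70, √109), and [Q(√70, √109):Q] = 4 (since 70, 109 are distinct squarefree integers > 1 with 7630 not a perfect square). To show equality we compute the minimal polynomial of γ. From γ = √70 + √109: γ^2 = 70 + 2√(7630) + 109 = 179 + 2√(7630), so γ^2 - 179 = 2√(7630); squaring, (γ^2 - 179)^2 = 4·7630, i.e. γ^4 - 358γ^2 + 32041 - 30520 = 0, i.e. γ^4 - 358γ^2 + 1521 = 0. So γ is a root of x^4 - 358x^2 + 1521. This polynomial is irreducible over Q: it has no rational root (each ±√70 ± √109 is irrational), and any factorization into two quadratics over Q would force √(7630) ∈ Q (pairing opposite roots) or √70, √109 ∈ Q (other pairings), all impossible. Hence [Q(γ):Q] = 4 = [Q(√70, √109):Q], so Q(γ) = Q(√70, √109).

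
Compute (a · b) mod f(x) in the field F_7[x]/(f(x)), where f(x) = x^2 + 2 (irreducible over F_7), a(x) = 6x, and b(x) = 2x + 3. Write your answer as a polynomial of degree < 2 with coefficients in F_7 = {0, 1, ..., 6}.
a · b ≡ 4x + 4 (mod f(x))

Multiply in F_7[x]: a(x)·b(x) = (6x)·(2x + 3) = 5x^2 + 4x. This has degree ≥ 2, so divide by f(x) over F_7: 5x^2 + 4x = (5)·(x^2 + 2) + (4x + 4). Hence a·b ≡ 4x + 4 (mod f). (F_7[x]/(f) is a field with 7^2 = 49 elements since f is irreducible of degree 2.)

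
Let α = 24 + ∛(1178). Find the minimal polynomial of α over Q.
m_α(x) = x^3 - 72x^2 + 1728x - 15002

Set β = α - 24 = ∛(1178), so β^3 = 1178. Then (α - 24)^3 - 1178 = 0, i.e. α is a root of g(x) = (x - 24)^3 - 1178 = x^3 - 72x^2 + 1728x - 15002. Since g(x) = h(x - 24) where h(x) = x^3 - 1178, and h is irreducible over Q (because 1178 is not a perfect cube, so h has no rational root, and a monic cubic with no rational root is irreducible), g is also irreducible (irreducibility is preserved under the substitution x → x - 24). Hence m_α(x) = x^3 - 72x^2 + 1728x - 15002.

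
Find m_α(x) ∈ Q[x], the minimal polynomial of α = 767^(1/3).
m_α(x) = x^3 - 767

α satisfies α^3 = 767, so x^3 - 767 annihilates α. By the rational root test, a rational root p/q (in lowest terms) of x^3 - 767 would satisfy p^3 = 767 q^3, forcing q = 1 and p^3 = 767; but 767 is not a perfect cube, contradiction. A monic cubic over Q with no rational root is irreducible (any nontrivial factorization would include a linear factor). Hence x^3 - 767 is the minimal polynomial of α, and in particular [Q(α):Q] = 3.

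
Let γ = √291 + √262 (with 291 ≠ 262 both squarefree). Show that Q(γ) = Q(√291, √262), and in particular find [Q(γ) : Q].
[Q(γ) : Q] = 4 (equivalently, Q(γ) = Q(√291, √262))

Obviously Q(γ) ⊆ Q(√291, √262), and [Q(√291, √262):Q] = 4 (since 291, 262 are distinct squarefree integers > 1 with 76242 not a perfect square). To show equality we compute the minimal polynomial of γ. From γ = √291 + √262: γ^2 = 291 + 2√(76242) + 262 = 553 + 2√(76242), so γ^2 - 553 = 2√(76242); squaring, (γ^2 - 553)^2 = 4·76242, i.e. γ^4 - 1106γ^2 + 305809 - 304968 = 0, i.e. γ^4 - 1106γ^2 + 841 = 0. So γ is a root of x^4 - 1106x^2 + 841. This polynomial is irreducible over Q: it has no rational root (each ±√291 ± √262 is irrational), and any factorization into two quadratics over Q would force √(76242) ∈ Q (pairing opposite roots) or √291, √262 ∈ Q (other pairings), all impossible. Hence [Q(γ):Q] = 4 = [Q(√291, √262):Q], so Q(γ) = Q(√291, √262).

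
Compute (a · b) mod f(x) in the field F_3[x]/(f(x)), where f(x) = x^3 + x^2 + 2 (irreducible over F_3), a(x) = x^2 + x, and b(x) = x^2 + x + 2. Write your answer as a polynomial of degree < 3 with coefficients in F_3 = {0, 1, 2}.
a · b ≡ 2x^2 + 1 (mod f(x))

Multiply in F_3[x]: a(x)·b(x) = (x^2 + x)·(x^2 + x + 2) = x^4 + 2x^3 + 2x. This has degree ≥ 3, so divide by f(x) over F_3: x^4 + 2x^3 + 2x = (x + 1)·(x^3 + x^2 + 2) + (2x^2 + 1). Hence a·b ≡ 2x^2 + 1 (mod f). (F_3[x]/(f) is a field with 3^3 = 27 elements since f is irreducible of degree 3.)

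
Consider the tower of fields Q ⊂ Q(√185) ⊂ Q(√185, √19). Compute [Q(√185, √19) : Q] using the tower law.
[Q(√185, √19) : Q] = 4

[Q(√185):Q] = 2 (min poly x^2 - 185, irreducible since 185 is squarefree > 1). For the top step, suppose √19 ∈ Q(√185), say √19 = c + d√185 with c, d ∈ Q. Squaring: 19 = c^2 + 185d^2 + 2cd√185. Since √185 ∉ Q this forces 2cd = 0. If d = 0 then √19 = c ∈ Q, contradicting 19 squarefree > 1. If c = 0 then 19 = 185d^2, so 185·19 = (185d)^2 is a perfect square in Q — but 185·19 = 3515 is not a perfect square (since 185 and 19 are distinct squarefree integers). Contradiction. Hence √19 ∉ Q(√185), so x^2 - 19 stays irreducible over Q(√185) and [Q(√185, √19) : Q(√185)] = 2. By the tower law, [Q(√185, √19) : Q] = 2 · 2 = 4.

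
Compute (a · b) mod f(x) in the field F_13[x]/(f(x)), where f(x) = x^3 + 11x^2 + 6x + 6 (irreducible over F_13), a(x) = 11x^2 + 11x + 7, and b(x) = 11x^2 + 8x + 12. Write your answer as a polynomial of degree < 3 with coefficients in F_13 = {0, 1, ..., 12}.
a · b ≡ 5x^2 + 6x + 4 (mod f(x))

Multiply in F_13[x]: a(x)·b(x) = (11x^2 + 11x + 7)·(11x^2 + 8x + 12) = 4x^4 + x^3 + 11x^2 + 6x + 6. This has degree ≥ 3, so divide by f(x) over F_13: 4x^4 + x^3 + 11x^2 + 6x + 6 = (4x + 9)·(x^3 + 11x^2 + 6x + 6) + (5x^2 + 6x + 4). Hence a·b ≡ 5x^2 + 6x + 4 (mod f). (F_13[x]/(f) is a field with 13^3 = 2197 elements since f is irreducible of degree 3.)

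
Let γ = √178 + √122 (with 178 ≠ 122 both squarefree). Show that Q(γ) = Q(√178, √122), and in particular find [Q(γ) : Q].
[Q(γ) : Q] = 4 (equivalently, Q(γ) = Q(√178, √122))

Obviously Q(γ) ⊆ Q(√178, √122), and [Q(√178, √122):Q] = 4 (since 178, 122 are distinct squarefree integers > 1 with 21716 not a perfect square). To show equality we compute the minimal polynomial of γ. From γ = √178 + √122: γ^2 = 178 + 2√(21716) + 122 = 300 + 2√(21716), so γ^2 - 300 = 2√(21716); squaring, (γ^2 - 300)^2 = 4·21716, i.e. γ^4 - 600γ^2 + 90000 - 86864 = 0, i.e. γ^4 - 600γ^2 + 3136 = 0. So γ is a root of x^4 - 600x^2 + 3136. This polynomial is irreducible over Q: it has no rational root (each ±√178 ± √122 is irrational), and any factorization into two quadratics over Q would force √(21716) ∈ Q (pairing opposite roots) or √178, √122 ∈ Q (other pairings), all impossible. Hence [Q(γ):Q] = 4 = [Q(√178, √122):Q], so Q(γ) = Q(√178, √122).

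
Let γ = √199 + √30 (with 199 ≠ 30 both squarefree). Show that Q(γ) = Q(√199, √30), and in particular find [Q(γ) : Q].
[Q(γ) : Q] = 4 (equivalently, Q(γ) = Q(√199, √30))

Obviously Q(γ) ⊆ Q(√199, √30), and [Q(√199, √30):Q] = 4 (since 199, 30 are distinct squarefree integers > 1 with 5970 not a perfect square). To show equality we compute the minimal polynomial of γ. From γ = √199 + √30: γ^2 = 199 + 2√(5970) + 30 = 229 + 2√(5970), so γ^2 - 229 = 2√(5970); squaring, (γ^2 - 229)^2 = 4·5970, i.e. γ^4 - 458γ^2 + 52441 - 23880 = 0, i.e. γ^4 - 458γ^2 + 28561 = 0. So γ is a root of x^4 - 458x^2 + 28561. This polynomial is irreducible over Q: it has no rational root (each ±√199 ± √30 is irrational), and any factorization into two quadratics over Q would force √(5970) ∈ Q (pairing opposite roots) or √199, √30 ∈ Q (other pairings), all impossible. Hence [Q(γ):Q] = 4 = [Q(√199, √30):Q], so Q(γ) = Q(√199, √30).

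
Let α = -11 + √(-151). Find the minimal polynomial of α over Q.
m_α(x) = x^2 + 22x + 272

From α + 11 = √(-151), squaring gives (α + 11)^2 = -151, i.e. α^2 + 22α + 121 = -151, so α^2 + 22α + 272 = 0. The discriminant of x^2 + 22x + 272 is (22)^2 - 4·(272) = 484 - 1088 = -604, and 4·(-151) is not a perfect square in Q since -151 is squarefree and ≠ 1. Hence x^2 + 22x + 272 is irreducible over Q and is the minimal polynomial of α.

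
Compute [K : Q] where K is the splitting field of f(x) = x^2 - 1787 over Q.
[K : Q] = 2

f(x) = x^2 - 1787 factors as (x - √1787)(x + √1787). The splitting field is K = Q(√1787). Since 1787 is squarefree and > 1, it is not a perfect square, so x^2 - 1787 is irreducible over Q and [Q(√1787) : Q] = 2. Hence [K : Q] = 2.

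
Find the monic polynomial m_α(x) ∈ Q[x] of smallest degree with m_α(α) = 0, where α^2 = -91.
m_α(x) = x^2 + 91

α satisfies α^2 + 91 = 0, so x^2 + 91 annihilates α. Since d = -91 is squarefree and ≠ 1, it is not a perfect square in Q, so x^2 + 91 has no rational root and is therefore irreducible over Q (a degree-2 polynomial over a field is irreducible iff it has no root). Hence m_α(x) = x^2 + 91.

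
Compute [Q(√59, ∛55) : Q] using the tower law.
[Q(√59, ∛55) : Q] = 6

Let L = Q(√59, ∛55). Since Q(√59) ⊂ L and [Q(√59):Q] = 2, the tower law gives 2 | [L:Q]. Likewise Q(∛55) ⊂ L with [Q(∛55):Q] = 3 (because 55 is not a perfect cube), so 3 | [L:Q]. As gcd(2,3) = 1, [L:Q] is divisible by 6. Conversely L is generated over Q by √59 and ∛55, so [L:Q] ≤ 2·3 = 6. Therefore [Q(√59, ∛55) : Q] = 6.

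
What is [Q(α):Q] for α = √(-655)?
[Q(α):Q] = 2

[Q(α):Q] equals the degree of the minimal polynomial of α. Here α^2 = -655 and x^2 + 655 is irreducible (d = -655 is squarefree, ≠ 1, hence not a square), so deg(m_α) = 2. Thus [Q(α):Q] = 2.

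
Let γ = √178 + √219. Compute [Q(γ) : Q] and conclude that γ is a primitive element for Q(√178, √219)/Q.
[Q(γ) : Q] = 4 (equivalently, Q(γ) = Q(√178, √219))

Obviously Q(γ) ⊆ Q(√178, √219), and [Q(√178, √219):Q] = 4 (since 178, 219 are distinct squarefree integers > 1 with 38982 not a perfect square). To show equality we compute the minimal polynomial of γ. From γ = √178 + √219: γ^2 = 178 + 2√(38982) + 219 = 397 + 2√(38982), so γ^2 - 397 = 2√(38982); squaring, (γ^2 - 397)^2 = 4·38982, i.e. γ^4 - 794γ^2 + 157609 - 155928 = 0, i.e. γ^4 - 794γ^2 + 1681 = 0. So γ is a root of x^4 - 794x^2 + 1681. This polynomial is irreducible over Q: it has no rational root (each ±√178 ± √219 is irrational), and any factorization into two quadratics over Q would force √(38982) ∈ Q (pairing opposite roots) or √178, √219 ∈ Q (other pairings), all impossible. Hence [Q(γ):Q] = 4 = [Q(√178, √219):Q], so Q(γ) = Q(√178, √219).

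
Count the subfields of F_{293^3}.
F_{293^3} has 2 subfields

The subfields of F_{p^n} are exactly the fields F_{p^d} for d | n (each is the fixed field of the unique index-d subgroup of Gal(F_{p^n}/F_p) ≅ Z/nZ). The divisors of n = 3 are {1, 3}, giving 2 subfields: F_{293^1}, F_{293^3}.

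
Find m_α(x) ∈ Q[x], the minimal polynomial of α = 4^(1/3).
m_α(x) = x^3 - 4

α satisfies α^3 = 4, so x^3 - 4 annihilates α. By the rational root test, a rational root p/q (in lowest terms) of x^3 - 4 would satisfy p^3 = 4 q^3, forcing q = 1 and p^3 = 4; but 4 is not a perfect cube, contradiction. A monic cubic over Q with no rational root is irreducible (any nontrivial factorization would include a linear factor). Hence x^3 - 4 is the minimal polynomial of α, and in particular [Q(α):Q] = 3.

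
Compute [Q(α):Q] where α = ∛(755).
[Q(α):Q] = 3

The minimal polynomial of α is x^3 - 755, irreducible over Q since 755 is not a perfect cube (so x^3 - 755 has no rational root). Hence [Q(α):Q] = deg(m_α) = 3.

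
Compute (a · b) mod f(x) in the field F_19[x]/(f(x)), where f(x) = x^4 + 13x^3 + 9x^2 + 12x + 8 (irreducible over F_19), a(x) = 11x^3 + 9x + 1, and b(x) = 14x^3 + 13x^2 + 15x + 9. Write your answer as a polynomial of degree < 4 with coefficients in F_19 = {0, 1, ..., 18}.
a · b ≡ 6x^3 + 4x^2 + 18 (mod f(x))

Multiply in F_19[x]: a(x)·b(x) = (11x^3 + 9x + 1)·(14x^3 + 13x^2 + 15x + 9) = 2x^6 + 10x^5 + 6x^4 + 2x^3 + 15x^2 + x + 9. This has degree ≥ 4, so divide by f(x) over F_19: 2x^6 + 10x^5 + 6x^4 + 2x^3 + 15x^2 + x + 9 = (2x^2 + 3x + 6)·(x^4 + 13x^3 + 9x^2 + 12x + 8) + (6x^3 + 4x^2 + 18). Hence a·b ≡ 6x^3 + 4x^2 + 18 (mod f). (F_19[x]/(f) is a field with 19^4 = 130321 elements since f is irreducible of degree 4.)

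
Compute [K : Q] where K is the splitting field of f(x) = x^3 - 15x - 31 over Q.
[K : Q] = 6

By the rational root test, any rational root of the monic integer polynomial f(x) = x^3 - 15x - 31 must be an integer dividing the constant term -31, i.e. one of ±{1, 31}. Evaluating: f(1) = -45, f(-1) = -17, f(31) = 29295, f(-31) = -29357; none is 0, so f has no rational root and is therefore irreducible over Q (a cubic with no linear factor over a field is irreducible). For an irreducible cubic, the Galois group is A_3 or S_3 according as the discriminant disc(f) = -4a^3 - 27b^2 = -4·(-15)^3 - 27·(-31)^2 = -12447 is or is not a square in Q. Here disc(f) = -12447 is not a perfect square in Q, so the Galois group of f over Q is not contained in A_3 and must be all of S_3. The splitting field has degree |S_3| = 6 over Q, so [K : Q] = 6.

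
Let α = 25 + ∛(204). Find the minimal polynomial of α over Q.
m_α(x) = x^3 - 75x^2 + 1875x - 15829

Set β = α - 25 = ∛(204), so β^3 = 204. Then (α - 25)^3 - 204 = 0, i.e. α is a root of g(x) = (x - 25)^3 - 204 = x^3 - 75x^2 + 1875x - 15829. Since g(x) = h(x - 25) where h(x) = x^3 - 204, and h is irreducible over Q (because 204 is not a perfect cube, so h has no rational root, and a monic cubic with no rational root is irreducible), g is also irreducible (irreducibility is preserved under the substitution x → x - 25). Hence m_α(x) = x^3 - 75x^2 + 1875x - 15829.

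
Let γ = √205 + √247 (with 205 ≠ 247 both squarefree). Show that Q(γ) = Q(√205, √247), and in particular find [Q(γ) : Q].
[Q(γ) : Q] = 4 (equivalently, Q(γ) = Q(√205, √247))

Obviously Q(γ) ⊆ Q(√205, √247), and [Q(√205, √247):Q] = 4 (since 205, 247 are distinct squarefree integers > 1 with 50635 not a perfect square). To show equality we compute the minimal polynomial of γ. From γ = √205 + √247: γ^2 = 205 + 2√(50635) + 247 = 452 + 2√(50635), so γ^2 - 452 = 2√(50635); squaring, (γ^2 - 452)^2 = 4·50635, i.e. γ^4 - 904γ^2 + 204304 - 202540 = 0, i.e. γ^4 - 904γ^2 + 1764 = 0. So γ is a root of x^4 - 904x^2 + 1764. This polynomial is irreducible over Q: it has no rational root (each ±√205 ± √247 is irrational), and any factorization into two quadratics over Q would force √(50635) ∈ Q (pairing opposite roots) or √205, √247 ∈ Q (other pairings), all impossible. Hence [Q(γ):Q] = 4 = [Q(√205, √247):Q], so Q(γ) = Q(√205, √247).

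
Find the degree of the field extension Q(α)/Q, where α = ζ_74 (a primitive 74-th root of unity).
[Q(α):Q] = 36

The minimal polynomial of ζ_74 over Q is the 74-th cyclotomic polynomial Φ_74(x), which is irreducible over Q and has degree φ(74) = 36. Hence [Q(α):Q] = φ(74) = 36.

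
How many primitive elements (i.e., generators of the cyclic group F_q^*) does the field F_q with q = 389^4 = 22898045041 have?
There are φ(22898045040) = 5383913472 primitive elements

F_q^* is cyclic of order q - 1 = 22898045040. A cyclic group of order m has exactly φ(m) generators. Here m = 22898045040 = 2^4 · 3 · 5 · 13 · 29 · 97 · 2609, so the number of primitive elements is φ(22898045040) = 5383913472.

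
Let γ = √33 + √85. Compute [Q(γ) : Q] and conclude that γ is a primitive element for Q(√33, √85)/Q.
[Q(γ) : Q] = 4 (equivalently, Q(γ) = Q(√33, √85))

Obviously Q(γ) ⊆ Q(√33, √85), and [Q(√33, √85):Q] = 4 (since 33, 85 are distinct squarefree integers > 1 with 2805 not a perfect square). To show equality we compute the minimal polynomial of γ. From γ = √33 + √85: γ^2 = 33 + 2√(2805) + 85 = 118 + 2√(2805), so γ^2 - 118 = 2√(2805); squaring, (γ^2 - 118)^2 = 4·2805, i.e. γ^4 - 236γ^2 + 13924 - 11220 = 0, i.e. γ^4 - 236γ^2 + 2704 = 0. So γ is a root of x^4 - 236x^2 + 2704. This polynomial is irreducible over Q: it has no rational root (each ±√33 ± √85 is irrational), and any factorization into two quadratics over Q would force √(2805) ∈ Q (pairing opposite roots) or √33, √85 ∈ Q (other pairings), all impossible. Hence [Q(γ):Q] = 4 = [Q(√33, √85):Q], so Q(γ) = Q(√33, √85).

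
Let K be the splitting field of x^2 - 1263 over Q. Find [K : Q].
[K : Q] = 2

f(x) = x^2 - 1263 factors as (x - √1263)(x + √1263). The splitting field is K = Q(√1263). Since 1263 is squarefree and > 1, it is not a perfect square, so x^2 - 1263 is irreducible over Q and [Q(√1263) : Q] = 2. Hence [K : Q] = 2.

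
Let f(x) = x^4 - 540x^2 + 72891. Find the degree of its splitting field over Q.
[K : Q] = 4

Solving the quadratic in x^2: x^2 = (540 ± √(540^2 - 4·72891))/2 = (540 ± √36)/2 = (540 ± 6)/2, giving x^2 = 273 or x^2 = 267. So f(x) = (x^2 - 273)(x^2 - 267) and the roots of f are ±√273, ±√267. Hence the splitting field is K = Q(√273, √267). Since 273 and 267 are distinct squarefree integers > 1, their product 72891 is not a perfect square, so √267 ∉ Q(√273). By the tower law [K:Q] = [Q(√273,√267):Q(√273)] · [Q(√273):Q] = 2 · 2 = 4.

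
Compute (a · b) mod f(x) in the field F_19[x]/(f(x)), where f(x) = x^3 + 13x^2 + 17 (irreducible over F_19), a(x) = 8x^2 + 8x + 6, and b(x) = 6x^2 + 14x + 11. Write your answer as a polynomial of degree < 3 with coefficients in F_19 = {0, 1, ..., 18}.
a · b ≡ 17x^2 + 2x + 12 (mod f(x))

Multiply in F_19[x]: a(x)·b(x) = (8x^2 + 8x + 6)·(6x^2 + 14x + 11) = 10x^4 + 8x^3 + 8x^2 + x + 9. This has degree ≥ 3, so divide by f(x) over F_19: 10x^4 + 8x^3 + 8x^2 + x + 9 = (10x + 11)·(x^3 + 13x^2 + 17) + (17x^2 + 2x + 12). Hence a·b ≡ 17x^2 + 2x + 12 (mod f). (F_19[x]/(f) is a field with 19^3 = 6859 elements since f is irreducible of degree 3.)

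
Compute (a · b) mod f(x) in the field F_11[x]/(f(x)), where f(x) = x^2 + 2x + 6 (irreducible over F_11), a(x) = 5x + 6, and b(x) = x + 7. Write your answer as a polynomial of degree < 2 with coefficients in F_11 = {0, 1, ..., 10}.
a · b ≡ 9x + 1 (mod f(x))

Multiply in F_11[x]: a(x)·b(x) = (5x + 6)·(x + 7) = 5x^2 + 8x + 9. This has degree ≥ 2, so divide by f(x) over F_11: 5x^2 + 8x + 9 = (5)·(x^2 + 2x + 6) + (9x + 1). Hence a·b ≡ 9x + 1 (mod f). (F_11[x]/(f) is a field with 11^2 = 121 elements since f is irreducible of degree 2.)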